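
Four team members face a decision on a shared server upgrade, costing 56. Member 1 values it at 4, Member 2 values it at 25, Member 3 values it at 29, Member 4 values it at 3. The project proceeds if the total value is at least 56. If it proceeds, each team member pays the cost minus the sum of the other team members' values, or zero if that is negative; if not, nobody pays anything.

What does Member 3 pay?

24

Total value 61 ≥ cost 56, so the project is built.
The other team members' values sum to 32.
Cost minus that sum is 56 - 32 = 24.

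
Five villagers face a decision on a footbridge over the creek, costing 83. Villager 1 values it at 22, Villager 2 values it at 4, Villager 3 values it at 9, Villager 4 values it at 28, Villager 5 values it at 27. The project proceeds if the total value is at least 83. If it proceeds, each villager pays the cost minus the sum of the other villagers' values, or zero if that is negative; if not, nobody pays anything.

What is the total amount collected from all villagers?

Total value 90 ≥ cost 83, so it is built.
Villager 1: others sum to 68; max(0, 83 - 68) = 15.
Villager 2: others sum to 86; max(0, 83 - 86) = 0.
Villager 3: others sum to 81; max(0, 83 - 81) = 2.
Villager 4: others sum to 62; max(0, 83 - 62) = 21.
Villager 5: others sum to 63; max(0, 83 - 63) = 20.
Total collected = 15 + 0 + 2 + 21 + 20 = 58.

58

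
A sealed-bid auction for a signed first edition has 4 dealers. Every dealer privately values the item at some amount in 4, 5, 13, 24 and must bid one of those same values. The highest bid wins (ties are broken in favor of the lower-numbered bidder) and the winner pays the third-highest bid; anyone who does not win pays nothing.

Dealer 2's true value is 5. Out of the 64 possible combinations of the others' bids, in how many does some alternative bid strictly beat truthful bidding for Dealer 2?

Others bid (4, 4, 13): truth gives 0; bid 13 gives 1 > 0. Violating.
Others bid (4, 4, 24): truth gives 0; bid 24 gives 1 > 0. Violating.
Others bid (4, 13, 4): truth gives 0; bid 13 gives 1 > 0. Violating.
Others bid (4, 24, 4): truth gives 0; bid 24 gives 1 > 0. Violating.
Others bid (4, 4, 4): truth gives 1; no alternative beats it.
Others bid (4, 4, 5): truth gives 1; no alternative beats it.
(Checking all 64 profiles: 6 have a profitable deviation, 58 do not.)

6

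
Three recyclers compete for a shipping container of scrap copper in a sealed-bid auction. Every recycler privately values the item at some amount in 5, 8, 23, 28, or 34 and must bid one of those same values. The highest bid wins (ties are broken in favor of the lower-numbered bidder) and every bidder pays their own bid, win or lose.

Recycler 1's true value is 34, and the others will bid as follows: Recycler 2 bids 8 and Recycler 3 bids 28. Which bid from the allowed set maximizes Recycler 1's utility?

Bid 5: loses but pays 5, utility -5.
Bid 8: loses but pays 8, utility -8.
Bid 23: loses but pays 23, utility -23.
Bid 28: wins, pays 28, utility 34 - 28 = 6.
Bid 34: wins, pays 34, utility 34 - 34 = 0.
The best choice is 28 with utility 6.

28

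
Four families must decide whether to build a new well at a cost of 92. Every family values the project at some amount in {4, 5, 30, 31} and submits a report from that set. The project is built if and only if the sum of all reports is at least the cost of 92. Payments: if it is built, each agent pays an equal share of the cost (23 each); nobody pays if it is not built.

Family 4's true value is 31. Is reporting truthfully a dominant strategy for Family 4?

Check each profile of the others' reports and compare truth against every alternative report.
Others report (4, 30, 30): truth gives 8, best alternative gives 8.
Others report (4, 30, 31): truth gives 8, best alternative gives 8.
Others report (4, 31, 30): truth gives 8, best alternative gives 8.
Others report (4, 31, 31): truth gives 8, best alternative gives 8.
Others report (5, 30, 30): truth gives 8, best alternative gives 8.
Others report (5, 30, 31): truth gives 8, best alternative gives 8.
(Remaining 58 profiles checked similarly; truth is weakly best in each.)
In every case the truthful report is at least as good as any alternative, so it is a dominant strategy.

Yes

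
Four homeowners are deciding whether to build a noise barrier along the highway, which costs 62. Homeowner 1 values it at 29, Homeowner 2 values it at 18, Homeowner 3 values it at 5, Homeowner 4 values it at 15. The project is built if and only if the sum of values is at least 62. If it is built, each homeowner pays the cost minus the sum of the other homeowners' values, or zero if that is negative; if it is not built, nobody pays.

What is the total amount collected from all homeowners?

47

Total value 67 ≥ cost 62, so it is built.
Homeowner 1: others sum to 38; max(0, 62 - 38) = 24.
Homeowner 2: others sum to 49; max(0, 62 - 49) = 13.
Homeowner 3: others sum to 62; max(0, 62 - 62) = 0.
Homeowner 4: others sum to 52; max(0, 62 - 52) = 10.
Total collected = 24 + 13 + 0 + 10 = 47.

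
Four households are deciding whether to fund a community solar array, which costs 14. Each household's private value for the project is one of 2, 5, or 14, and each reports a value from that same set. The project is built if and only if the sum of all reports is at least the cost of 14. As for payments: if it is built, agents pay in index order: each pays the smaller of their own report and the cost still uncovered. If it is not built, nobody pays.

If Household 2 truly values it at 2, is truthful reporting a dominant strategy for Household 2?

Yes

Check each profile of the others' reports and compare truth against every alternative report.
Others report (2, 2, 5): truth gives 0, best alternative gives -3.
Others report (2, 2, 14): truth gives 0, best alternative gives -3.
Others report (2, 5, 2): truth gives 0, best alternative gives -3.
Others report (2, 5, 5): truth gives 0, best alternative gives -3.
Others report (2, 5, 14): truth gives 0, best alternative gives -3.
Others report (2, 14, 2): truth gives 0, best alternative gives -3.
(Remaining 21 profiles checked similarly; truth is weakly best in each.)
In every case the truthful report is at least as good as any alternative, so it is a dominant strategy.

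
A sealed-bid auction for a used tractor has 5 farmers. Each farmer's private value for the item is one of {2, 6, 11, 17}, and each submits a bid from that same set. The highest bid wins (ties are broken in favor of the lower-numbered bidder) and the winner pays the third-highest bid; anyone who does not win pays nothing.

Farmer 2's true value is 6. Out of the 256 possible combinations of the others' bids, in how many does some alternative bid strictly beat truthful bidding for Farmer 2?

8

Others bid (2, 2, 2, 11): truth gives 0; bid 11 gives 4 > 0. Violating.
Others bid (2, 2, 2, 17): truth gives 0; bid 17 gives 4 > 0. Violating.
Others bid (2, 2, 11, 2): truth gives 0; bid 11 gives 4 > 0. Violating.
Others bid (2, 2, 17, 2): truth gives 0; bid 17 gives 4 > 0. Violating.
Others bid (2, 2, 2, 2): truth gives 4; no alternative beats it.
Others bid (2, 2, 2, 6): truth gives 4; no alternative beats it.
(Checking all 256 profiles: 8 have a profitable deviation, 248 do not.)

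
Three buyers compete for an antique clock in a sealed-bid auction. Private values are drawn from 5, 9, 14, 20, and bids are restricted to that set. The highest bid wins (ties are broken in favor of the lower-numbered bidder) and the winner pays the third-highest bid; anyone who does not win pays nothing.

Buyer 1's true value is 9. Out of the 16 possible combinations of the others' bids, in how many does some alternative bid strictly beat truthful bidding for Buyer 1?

Others bid (5, 14): truth gives 0; bid 14 gives 4 > 0. Violating.
Others bid (5, 20): truth gives 0; bid 20 gives 4 > 0. Violating.
Others bid (14, 5): truth gives 0; bid 14 gives 4 > 0. Violating.
Others bid (20, 5): truth gives 0; bid 20 gives 4 > 0. Violating.
Others bid (5, 5): truth gives 4; no alternative beats it.
Others bid (5, 9): truth gives 4; no alternative beats it.
(Checking all 16 profiles: 4 have a profitable deviation, 12 do not.)

4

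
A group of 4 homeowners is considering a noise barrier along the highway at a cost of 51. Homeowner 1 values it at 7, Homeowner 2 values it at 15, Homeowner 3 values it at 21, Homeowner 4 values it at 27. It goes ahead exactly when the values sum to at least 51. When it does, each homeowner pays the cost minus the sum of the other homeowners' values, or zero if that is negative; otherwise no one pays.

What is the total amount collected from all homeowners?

10

Total value 70 ≥ cost 51, so it is built.
Homeowner 1: others sum to 63; max(0, 51 - 63) = 0.
Homeowner 2: others sum to 55; max(0, 51 - 55) = 0.
Homeowner 3: others sum to 49; max(0, 51 - 49) = 2.
Homeowner 4: others sum to 43; max(0, 51 - 43) = 8.
Total collected = 0 + 0 + 2 + 8 = 10.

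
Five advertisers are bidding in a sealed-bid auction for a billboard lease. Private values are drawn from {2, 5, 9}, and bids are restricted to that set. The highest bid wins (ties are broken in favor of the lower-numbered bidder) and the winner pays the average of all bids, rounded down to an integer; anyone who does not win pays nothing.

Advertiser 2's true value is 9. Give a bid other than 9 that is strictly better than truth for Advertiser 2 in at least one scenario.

Suppose Advertiser 1 bids 2, Advertiser 3 bids 2, Advertiser 4 bids 2 and Advertiser 5 bids 2.
Bid 9: wins, pays 3, utility 9 - 3 = 6.
Bid 5: wins, pays 2, utility 9 - 2 = 7.
So bidding 5 beats truth here (7 > 6).

5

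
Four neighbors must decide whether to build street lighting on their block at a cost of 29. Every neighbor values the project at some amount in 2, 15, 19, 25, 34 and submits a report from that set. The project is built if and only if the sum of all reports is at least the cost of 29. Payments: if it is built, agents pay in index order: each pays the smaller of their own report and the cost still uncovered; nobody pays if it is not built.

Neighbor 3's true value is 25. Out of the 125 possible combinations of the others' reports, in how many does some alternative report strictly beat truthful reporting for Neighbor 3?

Others report (2, 2, 15): truth gives 0; report 15 gives 10 > 0. Violating.
Others report (2, 2, 19): truth gives 0; report 15 gives 10 > 0. Violating.
Others report (2, 2, 25): truth gives 0; report 2 gives 23 > 0. Violating.
Others report (2, 2, 34): truth gives 0; report 2 gives 23 > 0. Violating.
Others report (2, 2, 2): truth gives 0; no alternative beats it.
Others report (2, 15, 2): truth gives 13; no alternative beats it.
(Checking all 125 profiles: 20 have a profitable deviation, 105 do not.)

20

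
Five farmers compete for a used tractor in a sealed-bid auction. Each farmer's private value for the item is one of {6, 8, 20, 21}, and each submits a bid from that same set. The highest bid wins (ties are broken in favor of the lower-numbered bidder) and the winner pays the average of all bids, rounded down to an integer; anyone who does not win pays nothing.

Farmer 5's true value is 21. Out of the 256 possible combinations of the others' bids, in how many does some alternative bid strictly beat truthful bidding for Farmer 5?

1

Others bid (6, 6, 6, 6): truth gives 12; bid 8 gives 15 > 12. Violating.
Others bid (6, 6, 6, 8): truth gives 12; no alternative beats it.
Others bid (6, 6, 6, 20): truth gives 10; no alternative beats it.
(Checking all 256 profiles: 1 has a profitable deviation, 255 do not.)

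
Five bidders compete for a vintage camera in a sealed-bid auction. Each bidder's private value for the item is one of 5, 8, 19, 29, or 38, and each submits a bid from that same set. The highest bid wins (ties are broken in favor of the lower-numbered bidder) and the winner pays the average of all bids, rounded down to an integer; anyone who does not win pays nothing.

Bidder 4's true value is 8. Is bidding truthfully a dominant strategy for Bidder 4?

Yes

Check each profile of the others' bids and compare truth against every alternative bid.
Others bid (5, 5, 5, 5): truth gives 3, best alternative gives 1.
Others bid (5, 5, 5, 8): truth gives 2, best alternative gives 0.
Others bid (5, 5, 5, 19): truth gives 0, best alternative gives 0.
Others bid (5, 5, 5, 29): truth gives 0, best alternative gives 0.
Others bid (5, 5, 5, 38): truth gives 0, best alternative gives 0.
Others bid (5, 5, 8, 5): truth gives 0, best alternative gives 0.
(Remaining 619 profiles checked similarly; truth is weakly best in each.)
In every case the truthful bid is at least as good as any alternative, so it is a dominant strategy.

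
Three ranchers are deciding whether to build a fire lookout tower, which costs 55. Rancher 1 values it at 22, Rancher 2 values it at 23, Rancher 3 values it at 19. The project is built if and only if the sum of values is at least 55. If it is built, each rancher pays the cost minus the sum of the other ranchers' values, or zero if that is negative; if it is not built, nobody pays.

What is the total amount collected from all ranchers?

37

Total value 64 ≥ cost 55, so it is built.
Rancher 1: others sum to 42; max(0, 55 - 42) = 13.
Rancher 2: others sum to 41; max(0, 55 - 41) = 14.
Rancher 3: others sum to 45; max(0, 55 - 45) = 10.
Total collected = 13 + 14 + 10 = 37.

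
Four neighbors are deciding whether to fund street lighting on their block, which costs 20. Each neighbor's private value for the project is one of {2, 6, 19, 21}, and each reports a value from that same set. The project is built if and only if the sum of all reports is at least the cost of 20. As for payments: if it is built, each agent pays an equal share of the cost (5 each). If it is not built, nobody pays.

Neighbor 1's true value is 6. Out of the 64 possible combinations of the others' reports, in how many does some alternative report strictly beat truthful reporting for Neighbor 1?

Others report (2, 2, 2): truth gives 0; report 19 gives 1 > 0. Violating.
Others report (2, 2, 6): truth gives 0; report 19 gives 1 > 0. Violating.
Others report (2, 6, 2): truth gives 0; report 19 gives 1 > 0. Violating.
Others report (6, 2, 2): truth gives 0; report 19 gives 1 > 0. Violating.
Others report (2, 2, 19): truth gives 1; no alternative beats it.
Others report (2, 2, 21): truth gives 1; no alternative beats it.
(Checking all 64 profiles: 4 have a profitable deviation, 60 do not.)

4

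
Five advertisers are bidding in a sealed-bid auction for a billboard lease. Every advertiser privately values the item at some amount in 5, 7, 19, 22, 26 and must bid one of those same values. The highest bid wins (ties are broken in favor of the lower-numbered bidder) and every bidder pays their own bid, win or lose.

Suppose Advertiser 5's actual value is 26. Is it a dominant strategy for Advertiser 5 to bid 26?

Consider the case where Advertiser 1 bids 5, Advertiser 2 bids 5, Advertiser 3 bids 5 and Advertiser 4 bids 5.
Truthful bid 26: wins, pays 26, utility 26 - 26 = 0.
Bid 7 instead: wins, pays 7, utility 26 - 7 = 19.
Since 19 > 0, bidding 7 is strictly better here, so truthful bidding is not dominant.

No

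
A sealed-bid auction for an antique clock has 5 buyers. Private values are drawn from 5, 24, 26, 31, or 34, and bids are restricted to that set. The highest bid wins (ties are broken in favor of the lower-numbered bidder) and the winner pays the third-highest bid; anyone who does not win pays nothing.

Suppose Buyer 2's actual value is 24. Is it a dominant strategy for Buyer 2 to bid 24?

No

Consider the case where Buyer 1 bids 5, Buyer 3 bids 5, Buyer 4 bids 5 and Buyer 5 bids 26.
Truthful bid 24: loses, pays 0, utility 0.
Bid 26 instead: wins, pays 5, utility 24 - 5 = 19.
Since 19 > 0, bidding 26 is strictly better here, so truthful bidding is not dominant.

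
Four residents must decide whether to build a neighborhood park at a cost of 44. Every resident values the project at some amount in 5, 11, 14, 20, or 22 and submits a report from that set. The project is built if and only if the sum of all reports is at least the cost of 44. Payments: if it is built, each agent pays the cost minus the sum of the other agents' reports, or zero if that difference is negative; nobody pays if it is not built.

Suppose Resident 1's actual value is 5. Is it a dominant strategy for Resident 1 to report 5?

Yes

Check each profile of the others' reports and compare truth against every alternative report.
Others report (5, 14, 14): truth gives 0, best alternative gives -6.
Others report (11, 11, 11): truth gives 0, best alternative gives -6.
Others report (14, 5, 14): truth gives 0, best alternative gives -6.
Others report (14, 14, 5): truth gives 0, best alternative gives -6.
Others report (5, 11, 20): truth gives 0, best alternative gives -3.
Others report (5, 20, 11): truth gives 0, best alternative gives -3.
(Remaining 119 profiles checked similarly; truth is weakly best in each.)
In every case the truthful report is at least as good as any alternative, so it is a dominant strategy.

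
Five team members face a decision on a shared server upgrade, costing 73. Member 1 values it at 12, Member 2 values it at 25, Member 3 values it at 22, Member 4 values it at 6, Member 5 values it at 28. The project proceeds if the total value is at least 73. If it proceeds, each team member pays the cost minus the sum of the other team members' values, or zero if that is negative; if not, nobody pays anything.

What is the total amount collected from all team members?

15

Total value 93 ≥ cost 73, so it is built.
Member 1: others sum to 81; max(0, 73 - 81) = 0.
Member 2: others sum to 68; max(0, 73 - 68) = 5.
Member 3: others sum to 71; max(0, 73 - 71) = 2.
Member 4: others sum to 87; max(0, 73 - 87) = 0.
Member 5: others sum to 65; max(0, 73 - 65) = 8.
Total collected = 0 + 5 + 2 + 0 + 8 = 15.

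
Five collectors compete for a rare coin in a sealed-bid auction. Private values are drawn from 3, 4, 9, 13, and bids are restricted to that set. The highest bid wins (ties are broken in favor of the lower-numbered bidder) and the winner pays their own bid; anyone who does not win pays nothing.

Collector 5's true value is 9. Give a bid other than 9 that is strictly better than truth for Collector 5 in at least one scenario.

4

Suppose Collector 1 bids 3, Collector 2 bids 3, Collector 3 bids 3 and Collector 4 bids 3.
Bid 9: wins, pays 9, utility 9 - 9 = 0.
Bid 4: wins, pays 4, utility 9 - 4 = 5.
So bidding 4 beats truth here (5 > 0).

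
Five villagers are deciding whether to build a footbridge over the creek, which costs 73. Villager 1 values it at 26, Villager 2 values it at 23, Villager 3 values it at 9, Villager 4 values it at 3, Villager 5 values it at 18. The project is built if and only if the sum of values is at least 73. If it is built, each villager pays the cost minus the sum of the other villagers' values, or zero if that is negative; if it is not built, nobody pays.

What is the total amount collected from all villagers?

52

Total value 79 ≥ cost 73, so it is built.
Villager 1: others sum to 53; max(0, 73 - 53) = 20.
Villager 2: others sum to 56; max(0, 73 - 56) = 17.
Villager 3: others sum to 70; max(0, 73 - 70) = 3.
Villager 4: others sum to 76; max(0, 73 - 76) = 0.
Villager 5: others sum to 61; max(0, 73 - 61) = 12.
Total collected = 20 + 17 + 3 + 0 + 12 = 52.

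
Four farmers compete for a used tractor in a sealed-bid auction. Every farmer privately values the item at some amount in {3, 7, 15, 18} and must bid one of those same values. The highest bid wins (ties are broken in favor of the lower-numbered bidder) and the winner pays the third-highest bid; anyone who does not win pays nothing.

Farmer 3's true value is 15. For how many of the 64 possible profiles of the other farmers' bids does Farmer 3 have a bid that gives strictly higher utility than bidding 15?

Others bid (3, 3, 18): truth gives 0; bid 18 gives 12 > 0. Violating.
Others bid (3, 7, 18): truth gives 0; bid 18 gives 8 > 0. Violating.
Others bid (3, 15, 3): truth gives 0; bid 18 gives 12 > 0. Violating.
Others bid (3, 15, 7): truth gives 0; bid 18 gives 8 > 0. Violating.
Others bid (3, 3, 3): truth gives 12; no alternative beats it.
Others bid (3, 3, 7): truth gives 12; no alternative beats it.
(Checking all 64 profiles: 12 have a profitable deviation, 52 do not.)

12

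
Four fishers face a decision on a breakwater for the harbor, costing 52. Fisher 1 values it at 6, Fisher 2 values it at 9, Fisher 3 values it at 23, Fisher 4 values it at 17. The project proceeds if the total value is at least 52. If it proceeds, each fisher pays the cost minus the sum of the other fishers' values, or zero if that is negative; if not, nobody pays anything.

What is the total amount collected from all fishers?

Total value 55 ≥ cost 52, so it is built.
Fisher 1: others sum to 49; max(0, 52 - 49) = 3.
Fisher 2: others sum to 46; max(0, 52 - 46) = 6.
Fisher 3: others sum to 32; max(0, 52 - 32) = 20.
Fisher 4: others sum to 38; max(0, 52 - 38) = 14.
Total collected = 3 + 6 + 20 + 14 = 43.

43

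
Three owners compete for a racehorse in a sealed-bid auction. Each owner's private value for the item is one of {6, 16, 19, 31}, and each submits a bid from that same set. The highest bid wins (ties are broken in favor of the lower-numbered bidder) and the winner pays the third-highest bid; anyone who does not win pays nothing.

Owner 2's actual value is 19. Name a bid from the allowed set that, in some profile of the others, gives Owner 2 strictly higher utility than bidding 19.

31

Suppose Owner 1 bids 6 and Owner 3 bids 31.
Bid 19: loses, pays 0, utility 0.
Bid 31: wins, pays 6, utility 19 - 6 = 13.
So bidding 31 beats truth here (13 > 0).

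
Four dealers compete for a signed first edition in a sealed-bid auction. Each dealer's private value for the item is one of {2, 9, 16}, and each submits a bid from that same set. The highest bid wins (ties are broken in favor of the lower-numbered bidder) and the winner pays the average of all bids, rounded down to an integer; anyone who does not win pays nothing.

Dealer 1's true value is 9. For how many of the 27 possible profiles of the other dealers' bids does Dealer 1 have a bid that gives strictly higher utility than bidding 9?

Others bid (2, 2, 2): truth gives 6; bid 2 gives 7 > 6. Violating.
Others bid (2, 2, 9): truth gives 4; no alternative beats it.
Others bid (2, 2, 16): truth gives 0; no alternative beats it.
(Checking all 27 profiles: 1 has a profitable deviation, 26 do not.)

1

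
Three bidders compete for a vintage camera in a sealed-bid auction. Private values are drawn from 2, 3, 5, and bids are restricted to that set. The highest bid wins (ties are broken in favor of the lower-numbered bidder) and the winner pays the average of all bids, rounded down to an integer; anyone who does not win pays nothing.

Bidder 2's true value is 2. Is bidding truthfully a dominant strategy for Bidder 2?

Check each profile of the others' bids and compare truth against every alternative bid.
Others bid (2, 2): truth gives 0, best alternative gives 0.
Others bid (2, 3): truth gives 0, best alternative gives 0.
Others bid (2, 5): truth gives 0, best alternative gives 0.
Others bid (3, 2): truth gives 0, best alternative gives 0.
Others bid (3, 3): truth gives 0, best alternative gives 0.
Others bid (3, 5): truth gives 0, best alternative gives 0.
(Remaining 3 profiles checked similarly; truth is weakly best in each.)
In every case the truthful bid is at least as good as any alternative, so it is a dominant strategy.

Yes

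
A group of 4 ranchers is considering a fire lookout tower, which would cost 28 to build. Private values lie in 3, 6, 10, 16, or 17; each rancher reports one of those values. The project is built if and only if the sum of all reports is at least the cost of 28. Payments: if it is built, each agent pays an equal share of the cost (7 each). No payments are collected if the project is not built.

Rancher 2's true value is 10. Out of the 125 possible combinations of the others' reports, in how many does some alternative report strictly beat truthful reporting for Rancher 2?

9

Others report (3, 3, 6): truth gives 0; report 16 gives 3 > 0. Violating.
Others report (3, 3, 10): truth gives 0; report 16 gives 3 > 0. Violating.
Others report (3, 6, 3): truth gives 0; report 16 gives 3 > 0. Violating.
Others report (3, 6, 6): truth gives 0; report 16 gives 3 > 0. Violating.
Others report (3, 3, 3): truth gives 0; no alternative beats it.
Others report (3, 3, 16): truth gives 3; no alternative beats it.
(Checking all 125 profiles: 9 have a profitable deviation, 116 do not.)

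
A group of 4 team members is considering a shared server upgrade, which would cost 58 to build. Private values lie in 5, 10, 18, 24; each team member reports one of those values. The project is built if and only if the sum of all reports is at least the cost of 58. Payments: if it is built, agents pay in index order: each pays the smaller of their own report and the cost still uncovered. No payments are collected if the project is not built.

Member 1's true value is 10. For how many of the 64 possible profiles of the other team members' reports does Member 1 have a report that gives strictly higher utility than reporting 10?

14

Others report (5, 24, 24): truth gives 0; report 5 gives 5 > 0. Violating.
Others report (10, 24, 24): truth gives 0; report 5 gives 5 > 0. Violating.
Others report (18, 18, 18): truth gives 0; report 5 gives 5 > 0. Violating.
Others report (18, 18, 24): truth gives 0; report 5 gives 5 > 0. Violating.
Others report (5, 5, 5): truth gives 0; no alternative beats it.
Others report (5, 5, 10): truth gives 0; no alternative beats it.
(Checking all 64 profiles: 14 have a profitable deviation, 50 do not.)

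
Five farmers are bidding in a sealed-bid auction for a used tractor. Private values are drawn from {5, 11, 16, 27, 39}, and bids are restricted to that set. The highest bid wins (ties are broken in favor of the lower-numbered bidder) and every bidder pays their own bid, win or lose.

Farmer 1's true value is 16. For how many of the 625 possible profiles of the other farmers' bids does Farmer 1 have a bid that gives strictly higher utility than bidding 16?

560

Others bid (5, 5, 5, 5): truth gives 0; bid 5 gives 11 > 0. Violating.
Others bid (5, 5, 5, 11): truth gives 0; bid 11 gives 5 > 0. Violating.
Others bid (5, 5, 5, 27): truth gives -16; bid 5 gives -5 > -16. Violating.
Others bid (5, 5, 5, 39): truth gives -16; bid 5 gives -5 > -16. Violating.
Others bid (5, 5, 5, 16): truth gives 0; no alternative beats it.
Others bid (5, 5, 11, 16): truth gives 0; no alternative beats it.
(Checking all 625 profiles: 560 have a profitable deviation, 65 do not.)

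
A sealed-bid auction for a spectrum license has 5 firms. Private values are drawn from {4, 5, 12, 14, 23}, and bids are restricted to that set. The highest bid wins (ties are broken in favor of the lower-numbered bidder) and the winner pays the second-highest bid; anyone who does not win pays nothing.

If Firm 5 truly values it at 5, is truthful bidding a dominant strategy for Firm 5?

Yes

Check each profile of the others' bids and compare truth against every alternative bid.
Others bid (4, 4, 4, 4): truth gives 1, best alternative gives 1.
Others bid (4, 4, 4, 5): truth gives 0, best alternative gives 0.
Others bid (4, 4, 4, 12): truth gives 0, best alternative gives 0.
Others bid (4, 4, 4, 14): truth gives 0, best alternative gives 0.
Others bid (4, 4, 4, 23): truth gives 0, best alternative gives 0.
Others bid (4, 4, 5, 4): truth gives 0, best alternative gives 0.
(Remaining 619 profiles checked similarly; truth is weakly best in each.)
In every case the truthful bid is at least as good as any alternative, so it is a dominant strategy.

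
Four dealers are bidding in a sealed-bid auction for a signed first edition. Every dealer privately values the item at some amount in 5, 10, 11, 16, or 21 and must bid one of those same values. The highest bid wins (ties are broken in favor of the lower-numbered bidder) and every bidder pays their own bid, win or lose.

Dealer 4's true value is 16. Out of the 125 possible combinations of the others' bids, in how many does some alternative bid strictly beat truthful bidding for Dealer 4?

Others bid (5, 5, 5): truth gives 0; bid 10 gives 6 > 0. Violating.
Others bid (5, 5, 10): truth gives 0; bid 11 gives 5 > 0. Violating.
Others bid (5, 5, 16): truth gives -16; bid 5 gives -5 > -16. Violating.
Others bid (5, 5, 21): truth gives -16; bid 5 gives -5 > -16. Violating.
Others bid (5, 5, 11): truth gives 0; no alternative beats it.
Others bid (5, 10, 11): truth gives 0; no alternative beats it.
(Checking all 125 profiles: 106 have a profitable deviation, 19 do not.)

106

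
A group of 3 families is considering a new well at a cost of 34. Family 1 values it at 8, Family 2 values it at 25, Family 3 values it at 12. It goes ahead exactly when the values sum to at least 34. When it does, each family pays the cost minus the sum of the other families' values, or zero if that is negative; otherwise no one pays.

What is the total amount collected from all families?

Total value 45 ≥ cost 34, so it is built.
Family 1: others sum to 37; max(0, 34 - 37) = 0.
Family 2: others sum to 20; max(0, 34 - 20) = 14.
Family 3: others sum to 33; max(0, 34 - 33) = 1.
Total collected = 0 + 14 + 1 = 15.

15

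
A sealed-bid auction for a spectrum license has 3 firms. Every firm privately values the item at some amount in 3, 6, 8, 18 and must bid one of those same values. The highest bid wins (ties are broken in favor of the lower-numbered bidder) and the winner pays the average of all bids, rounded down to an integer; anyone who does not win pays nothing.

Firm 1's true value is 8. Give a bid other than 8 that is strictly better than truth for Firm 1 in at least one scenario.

3

Suppose Firm 2 bids 3 and Firm 3 bids 3.
Bid 8: wins, pays 4, utility 8 - 4 = 4.
Bid 3: wins, pays 3, utility 8 - 3 = 5.
So bidding 3 beats truth here (5 > 4).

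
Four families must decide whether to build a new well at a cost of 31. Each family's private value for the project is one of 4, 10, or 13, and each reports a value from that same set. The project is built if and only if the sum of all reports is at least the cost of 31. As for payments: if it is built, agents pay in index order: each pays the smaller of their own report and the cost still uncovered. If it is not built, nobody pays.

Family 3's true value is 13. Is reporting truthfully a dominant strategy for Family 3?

No

Consider the case where Family 1 reports 4, Family 2 reports 4 and Family 4 reports 13.
Truthful report 13: project built, pays 13, utility 13 - 13 = 0.
Report 10 instead: project built, pays 10, utility 13 - 10 = 3.
Since 3 > 0, reporting 10 is strictly better here, so truthful reporting is not dominant.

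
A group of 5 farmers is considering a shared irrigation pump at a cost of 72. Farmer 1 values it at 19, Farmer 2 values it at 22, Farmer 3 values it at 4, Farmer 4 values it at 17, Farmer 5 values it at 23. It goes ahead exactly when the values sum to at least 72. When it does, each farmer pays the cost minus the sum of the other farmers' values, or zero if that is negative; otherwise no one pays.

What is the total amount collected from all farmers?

Total value 85 ≥ cost 72, so it is built.
Farmer 1: others sum to 66; max(0, 72 - 66) = 6.
Farmer 2: others sum to 63; max(0, 72 - 63) = 9.
Farmer 3: others sum to 81; max(0, 72 - 81) = 0.
Farmer 4: others sum to 68; max(0, 72 - 68) = 4.
Farmer 5: others sum to 62; max(0, 72 - 62) = 10.
Total collected = 6 + 9 + 0 + 4 + 10 = 29.

29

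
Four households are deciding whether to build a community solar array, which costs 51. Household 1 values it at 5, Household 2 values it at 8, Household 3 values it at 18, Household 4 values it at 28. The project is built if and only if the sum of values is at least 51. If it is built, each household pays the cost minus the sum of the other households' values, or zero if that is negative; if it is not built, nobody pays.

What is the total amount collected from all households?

30

Total value 59 ≥ cost 51, so it is built.
Household 1: others sum to 54; max(0, 51 - 54) = 0.
Household 2: others sum to 51; max(0, 51 - 51) = 0.
Household 3: others sum to 41; max(0, 51 - 41) = 10.
Household 4: others sum to 31; max(0, 51 - 31) = 20.
Total collected = 0 + 0 + 10 + 20 = 30.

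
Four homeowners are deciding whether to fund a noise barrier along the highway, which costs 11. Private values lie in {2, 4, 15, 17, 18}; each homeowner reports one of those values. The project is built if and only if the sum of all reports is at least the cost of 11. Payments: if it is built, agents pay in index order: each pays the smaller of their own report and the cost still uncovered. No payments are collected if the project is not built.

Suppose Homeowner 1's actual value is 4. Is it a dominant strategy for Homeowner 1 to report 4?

No

Consider the case where Homeowner 2 reports 2, Homeowner 3 reports 2 and Homeowner 4 reports 15.
Truthful report 4: project built, pays 4, utility 4 - 4 = 0.
Report 2 instead: project built, pays 2, utility 4 - 2 = 2.
Since 2 > 0, reporting 2 is strictly better here, so truthful reporting is not dominant.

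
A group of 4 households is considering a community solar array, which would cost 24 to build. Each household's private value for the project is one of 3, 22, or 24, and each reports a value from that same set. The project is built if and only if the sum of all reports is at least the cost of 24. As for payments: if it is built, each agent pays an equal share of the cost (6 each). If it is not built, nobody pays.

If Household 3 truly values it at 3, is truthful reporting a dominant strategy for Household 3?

Check each profile of the others' reports and compare truth against every alternative report.
Others report (3, 3, 3): truth gives 0, best alternative gives -3.
Others report (3, 3, 22): truth gives -3, best alternative gives -3.
Others report (3, 3, 24): truth gives -3, best alternative gives -3.
Others report (3, 22, 3): truth gives -3, best alternative gives -3.
Others report (3, 22, 22): truth gives -3, best alternative gives -3.
Others report (3, 22, 24): truth gives -3, best alternative gives -3.
(Remaining 21 profiles checked similarly; truth is weakly best in each.)
In every case the truthful report is at least as good as any alternative, so it is a dominant strategy.

Yes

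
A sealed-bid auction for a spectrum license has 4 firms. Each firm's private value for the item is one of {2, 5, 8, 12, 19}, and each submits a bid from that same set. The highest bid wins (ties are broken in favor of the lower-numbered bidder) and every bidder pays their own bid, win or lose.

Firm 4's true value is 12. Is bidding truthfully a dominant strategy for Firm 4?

Consider the case where Firm 1 bids 2, Firm 2 bids 2 and Firm 3 bids 2.
Truthful bid 12: wins, pays 12, utility 12 - 12 = 0.
Bid 5 instead: wins, pays 5, utility 12 - 5 = 7.
Since 7 > 0, bidding 5 is strictly better here, so truthful bidding is not dominant.

No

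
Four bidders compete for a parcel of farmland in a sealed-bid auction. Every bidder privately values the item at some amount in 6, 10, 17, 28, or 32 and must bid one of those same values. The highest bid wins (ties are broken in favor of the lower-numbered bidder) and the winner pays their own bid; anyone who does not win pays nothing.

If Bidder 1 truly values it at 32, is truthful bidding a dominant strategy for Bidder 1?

No

Consider the case where Bidder 2 bids 6, Bidder 3 bids 6 and Bidder 4 bids 6.
Truthful bid 32: wins, pays 32, utility 32 - 32 = 0.
Bid 6 instead: wins, pays 6, utility 32 - 6 = 26.
Since 26 > 0, bidding 6 is strictly better here, so truthful bidding is not dominant.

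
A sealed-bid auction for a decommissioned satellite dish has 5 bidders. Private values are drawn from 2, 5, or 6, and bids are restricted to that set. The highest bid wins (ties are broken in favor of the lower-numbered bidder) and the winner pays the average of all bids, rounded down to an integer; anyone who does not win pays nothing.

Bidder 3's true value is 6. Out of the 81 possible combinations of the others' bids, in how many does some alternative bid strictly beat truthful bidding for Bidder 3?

1

Others bid (2, 2, 5, 5): truth gives 2; bid 5 gives 3 > 2. Violating.
Others bid (2, 2, 2, 2): truth gives 4; no alternative beats it.
Others bid (2, 2, 2, 5): truth gives 3; no alternative beats it.
(Checking all 81 profiles: 1 has a profitable deviation, 80 do not.)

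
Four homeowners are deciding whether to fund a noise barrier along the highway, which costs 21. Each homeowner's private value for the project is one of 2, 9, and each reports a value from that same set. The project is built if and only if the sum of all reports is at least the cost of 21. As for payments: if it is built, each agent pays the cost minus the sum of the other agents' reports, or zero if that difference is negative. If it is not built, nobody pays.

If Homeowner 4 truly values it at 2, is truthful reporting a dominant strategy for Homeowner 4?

Check each profile of the others' reports and compare truth against every alternative report.
Others report (2, 2, 9): truth gives 0, best alternative gives -6.
Others report (2, 9, 2): truth gives 0, best alternative gives -6.
Others report (9, 2, 2): truth gives 0, best alternative gives -6.
Others report (9, 9, 9): truth gives 2, best alternative gives 2.
Others report (2, 9, 9): truth gives 1, best alternative gives 1.
Others report (9, 2, 9): truth gives 1, best alternative gives 1.
(Remaining 2 profiles checked similarly; truth is weakly best in each.)
In every case the truthful report is at least as good as any alternative, so it is a dominant strategy.

Yes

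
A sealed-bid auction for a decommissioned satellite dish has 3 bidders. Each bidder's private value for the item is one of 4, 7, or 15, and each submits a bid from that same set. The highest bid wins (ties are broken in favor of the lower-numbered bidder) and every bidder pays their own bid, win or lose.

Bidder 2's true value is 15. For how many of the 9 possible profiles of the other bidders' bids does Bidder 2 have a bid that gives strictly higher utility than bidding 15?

Others bid (4, 4): truth gives 0; bid 7 gives 8 > 0. Violating.
Others bid (4, 7): truth gives 0; bid 7 gives 8 > 0. Violating.
Others bid (15, 4): truth gives -15; bid 4 gives -4 > -15. Violating.
Others bid (15, 7): truth gives -15; bid 4 gives -4 > -15. Violating.
Others bid (4, 15): truth gives 0; no alternative beats it.
Others bid (7, 4): truth gives 0; no alternative beats it.
(Checking all 9 profiles: 5 have a profitable deviation, 4 do not.)

5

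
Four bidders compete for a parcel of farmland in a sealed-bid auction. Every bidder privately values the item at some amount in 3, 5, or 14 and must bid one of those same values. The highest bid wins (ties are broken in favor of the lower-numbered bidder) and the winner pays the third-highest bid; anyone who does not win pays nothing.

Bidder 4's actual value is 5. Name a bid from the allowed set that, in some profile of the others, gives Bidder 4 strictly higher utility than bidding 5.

14

Suppose Bidder 1 bids 3, Bidder 2 bids 3 and Bidder 3 bids 5.
Bid 5: loses, pays 0, utility 0.
Bid 14: wins, pays 3, utility 5 - 3 = 2.
So bidding 14 beats truth here (2 > 0).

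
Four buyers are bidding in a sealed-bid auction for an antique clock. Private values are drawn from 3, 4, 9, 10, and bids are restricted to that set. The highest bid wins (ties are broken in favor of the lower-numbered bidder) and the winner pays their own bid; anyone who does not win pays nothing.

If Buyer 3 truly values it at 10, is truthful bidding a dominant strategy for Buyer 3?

No

Consider the case where Buyer 1 bids 3, Buyer 2 bids 3 and Buyer 4 bids 3.
Truthful bid 10: wins, pays 10, utility 10 - 10 = 0.
Bid 4 instead: wins, pays 4, utility 10 - 4 = 6.
Since 6 > 0, bidding 4 is strictly better here, so truthful bidding is not dominant.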